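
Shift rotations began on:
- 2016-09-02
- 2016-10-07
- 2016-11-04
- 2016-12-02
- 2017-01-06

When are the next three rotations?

Gaps: 35, 28, 28, 35 days — a mix of 28 and 35. Every date is a Friday.
Each is the 1st Friday of its month.
February 2017 — 1st Friday is 2017-02-03.
March 2017 — 1st Friday is 2017-03-03.
April 2017 — 1st Friday is 2017-04-07.

2017-02-03, 2017-03-03, 2017-04-07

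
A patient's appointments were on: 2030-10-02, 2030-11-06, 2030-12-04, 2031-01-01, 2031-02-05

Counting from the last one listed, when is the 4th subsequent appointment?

2031-06-04

Gaps: 35, 28, 28, 35 days — a mix of 28 and 35. Every date is a Wednesday.
Each is the 1st Wednesday of its month.
1st Wednesday of March 2031: 2031-03-05.
1st Wednesday of April 2031: 2031-04-02.
1st Wednesday of May 2031: 2031-05-07.
1st Wednesday of June 2031: 2031-06-04.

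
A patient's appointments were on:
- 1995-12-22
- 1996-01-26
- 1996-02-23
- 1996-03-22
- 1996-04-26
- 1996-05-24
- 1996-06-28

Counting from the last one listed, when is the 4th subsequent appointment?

These are Fridays at 28- or 35-day spacing (35, 28, 28, 35, 28, 35).
The pattern: 4th Friday of the month.
4th Friday of July 1996: 1996-07-26.
August 1996 — 4th Friday is 1996-08-23.
September 1996 — 4th Friday is 1996-09-27.
4th Friday of October 1996: 1996-10-25.

1996-10-25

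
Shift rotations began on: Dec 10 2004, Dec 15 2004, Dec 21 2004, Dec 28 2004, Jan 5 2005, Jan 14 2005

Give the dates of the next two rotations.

Gaps: 5, 6, 7, 8, 9 days — each gap is 1 larger than the previous one.
Next gap: 10 days. Jan 14 2005 + 10 days = Jan 24 2005.
Next gap: 11 days. Jan 24 2005 + 11 days = Feb 4 2005.

Jan 24 2005, Feb 4 2005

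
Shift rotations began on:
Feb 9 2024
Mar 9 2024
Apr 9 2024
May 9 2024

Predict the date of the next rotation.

Jun 9 2024

Each date is the 9th; the gaps (29, 31, 30) track the month lengths.
The rule is the 9th of each month.
June 2024: Jun 9 2024.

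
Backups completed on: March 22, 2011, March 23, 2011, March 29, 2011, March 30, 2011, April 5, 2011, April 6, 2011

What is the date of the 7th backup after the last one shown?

May 3, 2011

The gap pattern 1, 6, 1, 6, 1 repeats every 2 events.
These are the Tuesdays and Wednesdays of each week.
The following Tuesday is April 12, 2011.
The following Wednesday is April 13, 2011.
Next Tuesday: April 19, 2011.
Next Wednesday: April 20, 2011.
The following Tuesday is April 26, 2011.
Next Wednesday: April 27, 2011.
The following Tuesday is May 3, 2011.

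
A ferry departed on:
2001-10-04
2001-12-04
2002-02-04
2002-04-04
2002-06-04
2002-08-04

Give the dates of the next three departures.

2002-10-04, 2002-12-04, 2003-02-04

Each date is the 4th; the gaps (61, 62, 59, 61, 61) track the month lengths.
The rule is the 4th of every 2 months.
Next: October 2002 → 2002-10-04.
December 2002: 2002-12-04.
Next: February 2003 → 2003-02-04.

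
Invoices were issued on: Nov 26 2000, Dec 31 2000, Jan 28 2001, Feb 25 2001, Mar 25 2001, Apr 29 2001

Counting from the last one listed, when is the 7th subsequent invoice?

Nov 25 2001

All Sundays; the gaps (35, 28, 28, 28, 35) vary with month length.
This is the last Sunday of each month.
May 2001 ends with Sunday May 27 2001.
Last Sunday of June 2001: Jun 24 2001.
July 2001 ends with Sunday Jul 29 2001.
Last Sunday of August 2001: Aug 26 2001.
September 2001 ends with Sunday Sep 30 2001.
Last Sunday of October 2001: Oct 28 2001.
Last Sunday of November 2001: Nov 25 2001.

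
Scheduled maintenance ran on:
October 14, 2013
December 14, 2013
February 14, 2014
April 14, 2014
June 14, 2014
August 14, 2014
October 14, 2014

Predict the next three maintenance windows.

December 14, 2014; February 14, 2015; April 14, 2015

Gaps: 61, 62, 59, 61, 61, 61 days — not constant. Every event is on the 14th of the month.
Pattern: the 14th of every 2 months.
Next: December 2014 → December 14, 2014.
Next: February 2015 → February 14, 2015.
April 2015: April 14, 2015.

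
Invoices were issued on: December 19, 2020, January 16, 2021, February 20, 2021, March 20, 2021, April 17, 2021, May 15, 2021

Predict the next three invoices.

All dates are Saturdays, 28, 35, 28, 28, 28 days apart.
Specifically, the 3rd Saturday of each month.
June 2021 — 3rd Saturday is June 19, 2021.
July 2021 — 3rd Saturday is July 17, 2021.
August 2021 — 3rd Saturday is August 21, 2021.

June 19, 2021; July 17, 2021; August 21, 2021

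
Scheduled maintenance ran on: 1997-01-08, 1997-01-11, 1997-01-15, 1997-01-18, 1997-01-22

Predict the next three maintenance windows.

1997-01-25, 1997-01-29, 1997-02-01

The gap pattern 3, 4, 3, 4 repeats every 2 events.
These are the Wednesdays and Saturdays of each week.
Next Saturday: 1997-01-25.
Next Wednesday: 1997-01-29.
Next Saturday: 1997-02-01.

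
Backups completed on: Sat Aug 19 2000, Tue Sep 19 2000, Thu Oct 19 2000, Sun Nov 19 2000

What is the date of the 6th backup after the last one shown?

Sat May 19 2001

The day-of-month is always 19 (31, 30, 31 days between events).
So this recurs on the 19th of each month.
December 2000: Tue Dec 19 2000.
Next: January 2001 → Fri Jan 19 2001.
Next: February 2001 → Mon Feb 19 2001.
March 2001: Mon Mar 19 2001.
Next: April 2001 → Thu Apr 19 2001.
May 2001: Sat May 19 2001.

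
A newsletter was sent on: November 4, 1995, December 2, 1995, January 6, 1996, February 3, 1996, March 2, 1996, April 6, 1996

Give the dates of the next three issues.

Gaps: 28, 35, 28, 28, 35 days — a mix of 28 and 35. Every date is a Saturday.
Each is the 1st Saturday of its month.
1st Saturday of May 1996: May 4, 1996.
June 1996 — 1st Saturday is June 1, 1996.
July 1996 — 1st Saturday is July 6, 1996.

May 4, 1996; June 1, 1996; July 6, 1996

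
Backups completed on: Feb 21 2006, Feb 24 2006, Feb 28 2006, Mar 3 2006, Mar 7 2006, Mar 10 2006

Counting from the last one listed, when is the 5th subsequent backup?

Mar 28 2006

The gap pattern 3, 4, 3, 4, 3 repeats every 2 events.
These are the Tuesdays and Fridays of each week.
The following Tuesday is Mar 14 2006.
Next Friday: Mar 17 2006.
Next Tuesday: Mar 21 2006.
The following Friday is Mar 24 2006.
The following Tuesday is Mar 28 2006.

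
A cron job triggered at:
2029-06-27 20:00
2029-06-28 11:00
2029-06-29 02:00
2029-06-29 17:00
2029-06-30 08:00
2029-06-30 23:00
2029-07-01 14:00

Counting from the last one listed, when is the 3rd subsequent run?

The interval is a steady 15 hours (15, 15, 15, 15, 15, 15).
2029-07-01 14:00 + 15 h = 2029-07-02 05:00.
2029-07-02 05:00 + 15 h = 2029-07-02 20:00.
2029-07-02 20:00 + 15 h = 2029-07-03 11:00.

2029-07-03 11:00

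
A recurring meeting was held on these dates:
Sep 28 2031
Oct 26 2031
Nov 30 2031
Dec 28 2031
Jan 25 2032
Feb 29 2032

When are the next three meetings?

These are Sundays with 28, 35, 28, 28, 35-day gaps.
Each is the final Sunday of its month — Nov 30 2031 is past the 28th, so '4th Sunday' doesn't fit.
March 2032 ends with Sunday Mar 28 2032.
April 2032 ends with Sunday Apr 25 2032.
Last Sunday of May 2032: May 30 2032.

Mar 28 2032, Apr 25 2032, May 30 2032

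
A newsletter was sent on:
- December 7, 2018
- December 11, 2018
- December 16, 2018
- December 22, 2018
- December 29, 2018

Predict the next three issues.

January 6, 2019; January 15, 2019; January 25, 2019

Gaps: 4, 5, 6, 7 days — each gap is 1 larger than the previous one.
Next gap: 8 days. December 29, 2018 + 8 days = January 6, 2019.
Next gap: 9 days. January 6, 2019 + 9 days = January 15, 2019.
Next gap: 10 days. January 15, 2019 + 10 days = January 25, 2019.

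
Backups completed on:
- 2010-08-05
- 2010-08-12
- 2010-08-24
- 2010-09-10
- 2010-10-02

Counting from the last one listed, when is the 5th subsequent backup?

2011-04-05

Gaps: 7, 12, 17, 22 days — each gap is 5 larger than the previous one.
Next gap: 27 days. 2010-10-02 + 27 days = 2010-10-29.
Next gap: 32 days. 2010-10-29 + 32 days = 2010-11-30.
Next gap: 37 days. 2010-11-30 + 37 days = 2011-01-06.
Next gap: 42 days. 2011-01-06 + 42 days = 2011-02-17.
Next gap: 47 days. 2011-02-17 + 47 days = 2011-04-05.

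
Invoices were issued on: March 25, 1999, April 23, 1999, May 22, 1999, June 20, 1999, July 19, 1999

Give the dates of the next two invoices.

August 17, 1999; September 15, 1999

The spacing is 29, 29, 29, 29 days — always 29 days.
July 19, 1999 + 29 days = August 17, 1999.
August 17, 1999 + 29 days = September 15, 1999.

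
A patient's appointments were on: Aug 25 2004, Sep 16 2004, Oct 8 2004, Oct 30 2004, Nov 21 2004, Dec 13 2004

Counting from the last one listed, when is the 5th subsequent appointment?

Gaps between consecutive events: 22, 22, 22, 22, 22 days — a constant 22-day interval.
Dec 13 2004 + 22 days = Jan 4 2005.
Jan 4 2005 + 22 days = Jan 26 2005.
Jan 26 2005 + 22 days = Feb 17 2005.
Feb 17 2005 + 22 days = Mar 11 2005.
Mar 11 2005 + 22 days = Apr 2 2005.

Apr 2 2005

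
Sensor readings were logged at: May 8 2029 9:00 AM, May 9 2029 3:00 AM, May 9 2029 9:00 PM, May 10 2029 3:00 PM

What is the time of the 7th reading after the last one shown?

May 15 2029 9:00 PM

Gaps: 18, 18, 18 hours — each event is 18 hours after the previous one.
May 10 2029 3:00 PM + 18 h = May 11 2029 9:00 AM.
May 11 2029 9:00 AM + 18 h = May 12 2029 3:00 AM.
May 12 2029 3:00 AM + 18 h = May 12 2029 9:00 PM.
May 12 2029 9:00 PM + 18 h = May 13 2029 3:00 PM.
May 13 2029 3:00 PM + 18 h = May 14 2029 9:00 AM.
May 14 2029 9:00 AM + 18 h = May 15 2029 3:00 AM.
May 15 2029 3:00 AM + 18 h = May 15 2029 9:00 PM.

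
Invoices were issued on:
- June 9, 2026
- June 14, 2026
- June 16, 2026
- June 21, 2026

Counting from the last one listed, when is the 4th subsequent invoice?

The gap pattern 5, 2, 5 repeats every 2 events.
These are the Tuesdays and Sundays of each week.
The following Tuesday is June 23, 2026.
The following Sunday is June 28, 2026.
Next Tuesday: June 30, 2026.
The following Sunday is July 5, 2026.

July 5, 2026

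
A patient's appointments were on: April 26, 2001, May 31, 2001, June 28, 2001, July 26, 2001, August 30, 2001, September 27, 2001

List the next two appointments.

Every date is a Thursday; gaps 35, 28, 28, 35, 28 days.
Each is the last Thursday of its month (at least one falls on the 29th or later, ruling out '4th Thursday').
October 2001 ends with Thursday October 25, 2001.
November 2001 ends with Thursday November 29, 2001.

October 25, 2001; November 29, 2001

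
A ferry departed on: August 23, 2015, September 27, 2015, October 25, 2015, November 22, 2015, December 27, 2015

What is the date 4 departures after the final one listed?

These are Sundays at 28- or 35-day spacing (35, 28, 28, 35).
The pattern: 4th Sunday of the month.
4th Sunday of January 2016: January 24, 2016.
February 2016 — 4th Sunday is February 28, 2016.
March 2016 — 4th Sunday is March 27, 2016.
4th Sunday of April 2016: April 24, 2016.

April 24, 2016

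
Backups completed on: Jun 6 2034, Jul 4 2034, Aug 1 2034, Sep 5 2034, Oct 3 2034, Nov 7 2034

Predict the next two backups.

All dates are Tuesdays, 28, 28, 35, 28, 35 days apart.
Specifically, the 1st Tuesday of each month.
1st Tuesday of December 2034: Dec 5 2034.
1st Tuesday of January 2035: Jan 2 2035.

Dec 5 2034, Jan 2 2035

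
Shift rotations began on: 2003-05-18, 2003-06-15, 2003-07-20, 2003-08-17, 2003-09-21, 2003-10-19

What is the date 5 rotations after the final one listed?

These are Sundays at 28- or 35-day spacing (28, 35, 28, 35, 28).
The pattern: 3rd Sunday of the month.
3rd Sunday of November 2003: 2003-11-16.
3rd Sunday of December 2003: 2003-12-21.
January 2004 — 3rd Sunday is 2004-01-18.
February 2004 — 3rd Sunday is 2004-02-15.
3rd Sunday of March 2004: 2004-03-21.

2004-03-21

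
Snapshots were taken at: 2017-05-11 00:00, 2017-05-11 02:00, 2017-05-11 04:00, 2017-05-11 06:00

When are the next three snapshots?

Gaps: 2, 2, 2 hours — each event is 2 hours after the previous one.
2017-05-11 06:00 + 2 h = 2017-05-11 08:00.
2017-05-11 08:00 + 2 h = 2017-05-11 10:00.
2017-05-11 10:00 + 2 h = 2017-05-11 12:00.

2017-05-11 08:00, 2017-05-11 10:00, 2017-05-11 12:00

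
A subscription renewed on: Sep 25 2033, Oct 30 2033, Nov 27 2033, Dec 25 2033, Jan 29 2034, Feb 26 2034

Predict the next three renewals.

Every date is a Sunday; gaps 35, 28, 28, 35, 28 days.
Each is the last Sunday of its month (at least one falls on the 29th or later, ruling out '4th Sunday').
March 2034 ends with Sunday Mar 26 2034.
Last Sunday of April 2034: Apr 30 2034.
May 2034 ends with Sunday May 28 2034.

Mar 26 2034, Apr 30 2034, May 28 2034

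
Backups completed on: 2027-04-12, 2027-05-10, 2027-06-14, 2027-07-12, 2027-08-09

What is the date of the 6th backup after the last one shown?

These are Mondays at 28- or 35-day spacing (28, 35, 28, 28).
The pattern: 2nd Monday of the month.
2nd Monday of September 2027: 2027-09-13.
2nd Monday of October 2027: 2027-10-11.
2nd Monday of November 2027: 2027-11-08.
2nd Monday of December 2027: 2027-12-13.
January 2028 — 2nd Monday is 2028-01-10.
February 2028 — 2nd Monday is 2028-02-14.

2028-02-14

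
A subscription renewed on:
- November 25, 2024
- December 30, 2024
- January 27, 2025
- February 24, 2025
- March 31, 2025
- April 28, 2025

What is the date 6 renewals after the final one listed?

Every date is a Monday; gaps 35, 28, 28, 35, 28 days.
Each is the last Monday of its month (at least one falls on the 29th or later, ruling out '4th Monday').
May 2025 ends with Monday May 26, 2025.
June 2025 ends with Monday June 30, 2025.
July 2025 ends with Monday July 28, 2025.
Last Monday of August 2025: August 25, 2025.
Last Monday of September 2025: September 29, 2025.
Last Monday of October 2025: October 27, 2025.

October 27, 2025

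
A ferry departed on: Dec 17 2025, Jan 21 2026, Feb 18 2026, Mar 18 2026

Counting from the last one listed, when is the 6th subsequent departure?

Gaps: 35, 28, 28 days — a mix of 28 and 35. Every date is a Wednesday.
Each is the 3rd Wednesday of its month.
3rd Wednesday of April 2026: Apr 15 2026.
May 2026 — 3rd Wednesday is May 20 2026.
3rd Wednesday of June 2026: Jun 17 2026.
3rd Wednesday of July 2026: Jul 15 2026.
3rd Wednesday of August 2026: Aug 19 2026.
3rd Wednesday of September 2026: Sep 16 2026.

Sep 16 2026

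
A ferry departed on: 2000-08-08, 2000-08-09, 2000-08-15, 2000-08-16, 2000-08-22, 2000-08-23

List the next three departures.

2000-08-29, 2000-08-30, 2000-09-05

Every event lands on a Tuesday or Wednesday (gaps cycle 1, 6, 1, 6, 1).
So the schedule is: every Tuesday and Wednesday.
Next Tuesday: 2000-08-29.
Next Wednesday: 2000-08-30.
Next Tuesday: 2000-09-05.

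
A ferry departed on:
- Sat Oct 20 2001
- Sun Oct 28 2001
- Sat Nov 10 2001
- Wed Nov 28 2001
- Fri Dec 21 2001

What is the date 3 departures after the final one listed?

Intervals are 8, 13, 18, 23 days — an arithmetic progression with common difference 5.
Next gap: 28 days. Fri Dec 21 2001 + 28 days = Fri Jan 18 2002.
Next gap: 33 days. Fri Jan 18 2002 + 33 days = Wed Feb 20 2002.
Next gap: 38 days. Wed Feb 20 2002 + 38 days = Sat Mar 30 2002.

Sat Mar 30 2002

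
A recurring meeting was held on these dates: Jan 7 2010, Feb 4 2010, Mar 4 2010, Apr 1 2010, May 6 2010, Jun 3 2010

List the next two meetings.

These are Thursdays at 28- or 35-day spacing (28, 28, 28, 35, 28).
The pattern: 1st Thursday of the month.
July 2010 — 1st Thursday is Jul 1 2010.
August 2010 — 1st Thursday is Aug 5 2010.

Jul 1 2010, Aug 5 2010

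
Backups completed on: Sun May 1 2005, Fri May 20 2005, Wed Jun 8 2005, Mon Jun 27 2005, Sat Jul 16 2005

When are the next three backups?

Gaps between consecutive events: 19, 19, 19, 19 days — a constant 19-day interval.
Sat Jul 16 2005 + 19 days = Thu Aug 4 2005.
Thu Aug 4 2005 + 19 days = Tue Aug 23 2005.
Tue Aug 23 2005 + 19 days = Sun Sep 11 2005.

Thu Aug 4 2005, Tue Aug 23 2005, Sun Sep 11 2005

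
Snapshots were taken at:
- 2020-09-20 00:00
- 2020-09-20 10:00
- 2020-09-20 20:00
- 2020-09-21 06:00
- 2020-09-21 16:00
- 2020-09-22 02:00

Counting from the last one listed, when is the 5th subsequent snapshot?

The interval is a steady 10 hours (10, 10, 10, 10, 10).
2020-09-22 02:00 + 10 h = 2020-09-22 12:00.
2020-09-22 12:00 + 10 h = 2020-09-22 22:00.
2020-09-22 22:00 + 10 h = 2020-09-23 08:00.
2020-09-23 08:00 + 10 h = 2020-09-23 18:00.
2020-09-23 18:00 + 10 h = 2020-09-24 04:00.

2020-09-24 04:00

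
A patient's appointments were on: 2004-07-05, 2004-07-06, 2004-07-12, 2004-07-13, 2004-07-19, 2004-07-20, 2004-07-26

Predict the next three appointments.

Every event lands on a Monday or Tuesday (gaps cycle 1, 6, 1, 6, 1, 6).
So the schedule is: every Monday and Tuesday.
Next Tuesday: 2004-07-27.
The following Monday is 2004-08-02.
The following Tuesday is 2004-08-03.

2004-07-27, 2004-08-02, 2004-08-03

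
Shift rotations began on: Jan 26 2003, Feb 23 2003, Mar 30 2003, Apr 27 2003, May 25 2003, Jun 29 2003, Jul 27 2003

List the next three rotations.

Every date is a Sunday; gaps 28, 35, 28, 28, 35, 28 days.
Each is the last Sunday of its month (at least one falls on the 29th or later, ruling out '4th Sunday').
August 2003 ends with Sunday Aug 31 2003.
September 2003 ends with Sunday Sep 28 2003.
Last Sunday of October 2003: Oct 26 2003.

Aug 31 2003, Sep 28 2003, Oct 26 2003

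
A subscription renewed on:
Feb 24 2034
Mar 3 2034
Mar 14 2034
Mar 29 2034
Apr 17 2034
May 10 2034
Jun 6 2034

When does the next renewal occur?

Jul 7 2034

The spacing grows by 4 each time: 7, 11, 15, 19, 23, 27 days.
Next gap: 31 days. Jun 6 2034 + 31 days = Jul 7 2034.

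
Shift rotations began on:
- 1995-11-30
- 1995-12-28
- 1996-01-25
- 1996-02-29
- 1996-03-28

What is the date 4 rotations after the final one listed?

These are Thursdays with 28, 28, 35, 28-day gaps.
Each is the final Thursday of its month — 1995-11-30 is past the 28th, so '4th Thursday' doesn't fit.
Last Thursday of April 1996: 1996-04-25.
May 1996 ends with Thursday 1996-05-30.
June 1996 ends with Thursday 1996-06-27.
July 1996 ends with Thursday 1996-07-25.

1996-07-25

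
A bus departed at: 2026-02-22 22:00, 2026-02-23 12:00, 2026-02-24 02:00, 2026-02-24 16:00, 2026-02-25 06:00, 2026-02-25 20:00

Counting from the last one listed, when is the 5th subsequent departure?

2026-02-28 18:00

The interval is a steady 14 hours (14, 14, 14, 14, 14).
2026-02-25 20:00 + 14 h = 2026-02-26 10:00.
2026-02-26 10:00 + 14 h = 2026-02-27 00:00.
2026-02-27 00:00 + 14 h = 2026-02-27 14:00.
2026-02-27 14:00 + 14 h = 2026-02-28 04:00.
2026-02-28 04:00 + 14 h = 2026-02-28 18:00.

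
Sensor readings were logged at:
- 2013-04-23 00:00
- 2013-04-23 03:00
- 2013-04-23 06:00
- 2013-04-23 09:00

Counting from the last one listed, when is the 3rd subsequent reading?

2013-04-23 18:00

The interval is a steady 3 hours (3, 3, 3).
2013-04-23 09:00 + 3 h = 2013-04-23 12:00.
2013-04-23 12:00 + 3 h = 2013-04-23 15:00.
2013-04-23 15:00 + 3 h = 2013-04-23 18:00.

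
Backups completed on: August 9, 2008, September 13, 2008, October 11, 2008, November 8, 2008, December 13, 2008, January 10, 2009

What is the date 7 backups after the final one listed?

All dates are Saturdays, 35, 28, 28, 35, 28 days apart.
Specifically, the 2nd Saturday of each month.
February 2009 — 2nd Saturday is February 14, 2009.
2nd Saturday of March 2009: March 14, 2009.
2nd Saturday of April 2009: April 11, 2009.
May 2009 — 2nd Saturday is May 9, 2009.
2nd Saturday of June 2009: June 13, 2009.
July 2009 — 2nd Saturday is July 11, 2009.
August 2009 — 2nd Saturday is August 8, 2009.

August 8, 2009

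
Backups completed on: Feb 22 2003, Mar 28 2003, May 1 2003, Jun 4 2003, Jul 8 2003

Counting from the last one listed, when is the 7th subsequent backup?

Every event comes 34 days after the last (34, 34, 34, 34).
Jul 8 2003 + 34 days = Aug 11 2003.
Aug 11 2003 + 34 days = Sep 14 2003.
Sep 14 2003 + 34 days = Oct 18 2003.
Oct 18 2003 + 34 days = Nov 21 2003.
Nov 21 2003 + 34 days = Dec 25 2003.
Dec 25 2003 + 34 days = Jan 28 2004.
Jan 28 2004 + 34 days = Mar 2 2004.

Mar 2 2004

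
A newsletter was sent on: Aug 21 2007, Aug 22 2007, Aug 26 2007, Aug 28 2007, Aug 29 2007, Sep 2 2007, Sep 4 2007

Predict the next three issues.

Gaps: 1, 4, 2, 1, 4, 2 days — not constant, but cyclic with period 3.
The events fall on every Tuesday, Wednesday and Sunday.
Next Wednesday: Sep 5 2007.
Next Sunday: Sep 9 2007.
The following Tuesday is Sep 11 2007.

Sep 5 2007, Sep 9 2007, Sep 11 2007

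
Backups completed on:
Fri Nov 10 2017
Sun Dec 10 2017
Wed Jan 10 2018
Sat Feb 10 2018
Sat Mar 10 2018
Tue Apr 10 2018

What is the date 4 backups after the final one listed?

Fri Aug 10 2018

Gaps: 30, 31, 31, 28, 31 days — not constant. Every event is on the 10th of the month.
Pattern: the 10th of each month.
May 2018: Thu May 10 2018.
June 2018: Sun Jun 10 2018.
July 2018: Tue Jul 10 2018.
August 2018: Fri Aug 10 2018.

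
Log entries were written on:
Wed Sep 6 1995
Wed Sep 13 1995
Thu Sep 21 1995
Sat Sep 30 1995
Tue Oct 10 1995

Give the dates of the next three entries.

Sat Oct 21 1995, Thu Nov 2 1995, Wed Nov 15 1995

Gaps: 7, 8, 9, 10 days — each gap is 1 larger than the previous one.
Next gap: 11 days. Tue Oct 10 1995 + 11 days = Sat Oct 21 1995.
Next gap: 12 days. Sat Oct 21 1995 + 12 days = Thu Nov 2 1995.
Next gap: 13 days. Thu Nov 2 1995 + 13 days = Wed Nov 15 1995.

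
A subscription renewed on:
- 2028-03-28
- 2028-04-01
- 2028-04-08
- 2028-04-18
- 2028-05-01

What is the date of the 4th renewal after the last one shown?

Gaps: 4, 7, 10, 13 days — each gap is 3 larger than the previous one.
Next gap: 16 days. 2028-05-01 + 16 days = 2028-05-17.
Next gap: 19 days. 2028-05-17 + 19 days = 2028-06-05.
Next gap: 22 days. 2028-06-05 + 22 days = 2028-06-27.
Next gap: 25 days. 2028-06-27 + 25 days = 2028-07-22.

2028-07-22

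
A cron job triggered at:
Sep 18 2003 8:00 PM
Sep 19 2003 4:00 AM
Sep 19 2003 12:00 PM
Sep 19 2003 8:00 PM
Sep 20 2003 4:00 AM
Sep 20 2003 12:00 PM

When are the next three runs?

Gaps: 8, 8, 8, 8, 8 hours — each event is 8 hours after the previous one.
Sep 20 2003 12:00 PM + 8 h = Sep 20 2003 8:00 PM.
Sep 20 2003 8:00 PM + 8 h = Sep 21 2003 4:00 AM.
Sep 21 2003 4:00 AM + 8 h = Sep 21 2003 12:00 PM.

Sep 20 2003 8:00 PM, Sep 21 2003 4:00 AM, Sep 21 2003 12:00 PM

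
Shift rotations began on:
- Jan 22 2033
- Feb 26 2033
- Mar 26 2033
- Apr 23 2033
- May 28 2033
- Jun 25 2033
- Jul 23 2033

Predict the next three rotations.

Aug 27 2033, Sep 24 2033, Oct 22 2033

These are Saturdays at 28- or 35-day spacing (35, 28, 28, 35, 28, 28).
The pattern: 4th Saturday of the month.
August 2033 — 4th Saturday is Aug 27 2033.
4th Saturday of September 2033: Sep 24 2033.
October 2033 — 4th Saturday is Oct 22 2033.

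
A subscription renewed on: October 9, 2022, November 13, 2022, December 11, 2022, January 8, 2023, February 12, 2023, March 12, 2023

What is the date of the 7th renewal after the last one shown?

October 8, 2023

All dates are Sundays, 35, 28, 28, 35, 28 days apart.
Specifically, the 2nd Sunday of each month.
April 2023 — 2nd Sunday is April 9, 2023.
May 2023 — 2nd Sunday is May 14, 2023.
2nd Sunday of June 2023: June 11, 2023.
July 2023 — 2nd Sunday is July 9, 2023.
August 2023 — 2nd Sunday is August 13, 2023.
2nd Sunday of September 2023: September 10, 2023.
October 2023 — 2nd Sunday is October 8, 2023.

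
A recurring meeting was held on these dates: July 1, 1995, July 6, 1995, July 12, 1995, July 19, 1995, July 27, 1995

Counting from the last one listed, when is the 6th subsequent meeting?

Intervals are 5, 6, 7, 8 days — an arithmetic progression with common difference 1.
Next gap: 9 days. July 27, 1995 + 9 days = August 5, 1995.
Next gap: 10 days. August 5, 1995 + 10 days = August 15, 1995.
Next gap: 11 days. August 15, 1995 + 11 days = August 26, 1995.
Next gap: 12 days. August 26, 1995 + 12 days = September 7, 1995.
Next gap: 13 days. September 7, 1995 + 13 days = September 20, 1995.
Next gap: 14 days. September 20, 1995 + 14 days = October 4, 1995.

October 4, 1995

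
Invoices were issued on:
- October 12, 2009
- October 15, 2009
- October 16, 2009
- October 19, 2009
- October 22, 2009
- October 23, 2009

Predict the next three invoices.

The gap pattern 3, 1, 3, 3, 1 repeats every 3 events.
These are the Mondays, Thursdays and Fridays of each week.
Next Monday: October 26, 2009.
The following Thursday is October 29, 2009.
Next Friday: October 30, 2009.

October 26, 2009; October 29, 2009; October 30, 2009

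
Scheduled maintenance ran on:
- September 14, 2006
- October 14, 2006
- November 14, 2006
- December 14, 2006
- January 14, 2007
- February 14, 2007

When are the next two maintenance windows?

March 14, 2007; April 14, 2007

Gaps: 30, 31, 30, 31, 31 days — not constant. Every event is on the 14th of the month.
Pattern: the 14th of each month.
March 2007: March 14, 2007.
April 2007: April 14, 2007.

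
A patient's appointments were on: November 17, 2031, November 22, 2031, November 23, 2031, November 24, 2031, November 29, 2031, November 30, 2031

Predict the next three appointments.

Gaps: 5, 1, 1, 5, 1 days — not constant, but cyclic with period 3.
The events fall on every Monday, Saturday and Sunday.
The following Monday is December 1, 2031.
The following Saturday is December 6, 2031.
Next Sunday: December 7, 2031.

December 1, 2031; December 6, 2031; December 7, 2031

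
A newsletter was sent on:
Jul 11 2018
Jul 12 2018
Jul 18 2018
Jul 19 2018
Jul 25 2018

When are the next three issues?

Gaps: 1, 6, 1, 6 days — not constant, but cyclic with period 2.
The events fall on every Wednesday and Thursday.
The following Thursday is Jul 26 2018.
The following Wednesday is Aug 1 2018.
The following Thursday is Aug 2 2018.

Jul 26 2018, Aug 1 2018, Aug 2 2018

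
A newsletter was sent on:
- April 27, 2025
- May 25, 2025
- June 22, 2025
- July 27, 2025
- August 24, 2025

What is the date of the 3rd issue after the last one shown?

All dates are Sundays, 28, 28, 35, 28 days apart.
Specifically, the 4th Sunday of each month.
September 2025 — 4th Sunday is September 28, 2025.
4th Sunday of October 2025: October 26, 2025.
4th Sunday of November 2025: November 23, 2025.

November 23, 2025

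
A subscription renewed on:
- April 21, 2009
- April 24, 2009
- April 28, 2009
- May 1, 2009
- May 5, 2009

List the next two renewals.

May 8, 2009; May 12, 2009

The gap pattern 3, 4, 3, 4 repeats every 2 events.
These are the Tuesdays and Fridays of each week.
Next Friday: May 8, 2009.
Next Tuesday: May 12, 2009.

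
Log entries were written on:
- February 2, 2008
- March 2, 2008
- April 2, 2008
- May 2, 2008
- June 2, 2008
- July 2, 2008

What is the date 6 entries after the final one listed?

Each date is the 2nd; the gaps (29, 31, 30, 31, 30) track the month lengths.
The rule is the 2nd of each month.
Next: August 2008 → August 2, 2008.
Next: September 2008 → September 2, 2008.
October 2008: October 2, 2008.
Next: November 2008 → November 2, 2008.
December 2008: December 2, 2008.
January 2009: January 2, 2009.

January 2, 2009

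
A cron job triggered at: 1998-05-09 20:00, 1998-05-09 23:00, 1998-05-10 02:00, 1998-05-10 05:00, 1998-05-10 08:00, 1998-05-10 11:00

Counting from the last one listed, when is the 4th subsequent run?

The interval is a steady 3 hours (3, 3, 3, 3, 3).
1998-05-10 11:00 + 3 h = 1998-05-10 14:00.
1998-05-10 14:00 + 3 h = 1998-05-10 17:00.
1998-05-10 17:00 + 3 h = 1998-05-10 20:00.
1998-05-10 20:00 + 3 h = 1998-05-10 23:00.

1998-05-10 23:00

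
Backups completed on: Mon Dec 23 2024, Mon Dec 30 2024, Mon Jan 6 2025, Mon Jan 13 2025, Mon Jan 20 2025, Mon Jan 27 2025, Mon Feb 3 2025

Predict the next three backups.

The spacing is 7, 7, 7, 7, 7, 7 days — always 7 days.
Mon Feb 3 2025 + 7 days = Mon Feb 10 2025.
Mon Feb 10 2025 + 7 days = Mon Feb 17 2025.
Mon Feb 17 2025 + 7 days = Mon Feb 24 2025.

Mon Feb 10 2025, Mon Feb 17 2025, Mon Feb 24 2025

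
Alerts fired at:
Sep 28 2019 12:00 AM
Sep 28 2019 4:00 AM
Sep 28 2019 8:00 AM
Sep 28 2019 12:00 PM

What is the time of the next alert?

Sep 28 2019 4:00 PM

Gaps: 4, 4, 4 hours — each event is 4 hours after the previous one.
Sep 28 2019 12:00 PM + 4 h = Sep 28 2019 4:00 PM.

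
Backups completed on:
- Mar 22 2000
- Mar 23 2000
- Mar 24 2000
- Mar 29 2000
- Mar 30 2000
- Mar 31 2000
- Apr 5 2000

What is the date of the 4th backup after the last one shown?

Apr 13 2000

The gap pattern 1, 1, 5, 1, 1, 5 repeats every 3 events.
These are the Wednesdays, Thursdays and Fridays of each week.
Next Thursday: Apr 6 2000.
Next Friday: Apr 7 2000.
The following Wednesday is Apr 12 2000.
Next Thursday: Apr 13 2000.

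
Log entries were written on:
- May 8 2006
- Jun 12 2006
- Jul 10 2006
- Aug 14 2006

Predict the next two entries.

Sep 11 2006, Oct 9 2006

All dates are Mondays, 35, 28, 35 days apart.
Specifically, the 2nd Monday of each month.
September 2006 — 2nd Monday is Sep 11 2006.
2nd Monday of October 2006: Oct 9 2006.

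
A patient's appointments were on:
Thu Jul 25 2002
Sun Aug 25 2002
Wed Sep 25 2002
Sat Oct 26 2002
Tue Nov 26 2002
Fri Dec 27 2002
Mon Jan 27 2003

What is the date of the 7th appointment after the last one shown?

Mon Sep 1 2003

Gaps between consecutive events: 31, 31, 31, 31, 31, 31 days — a constant 31-day interval.
Mon Jan 27 2003 + 31 days = Thu Feb 27 2003.
Thu Feb 27 2003 + 31 days = Sun Mar 30 2003.
Sun Mar 30 2003 + 31 days = Wed Apr 30 2003.
Wed Apr 30 2003 + 31 days = Sat May 31 2003.
Sat May 31 2003 + 31 days = Tue Jul 1 2003.
Tue Jul 1 2003 + 31 days = Fri Aug 1 2003.
Fri Aug 1 2003 + 31 days = Mon Sep 1 2003.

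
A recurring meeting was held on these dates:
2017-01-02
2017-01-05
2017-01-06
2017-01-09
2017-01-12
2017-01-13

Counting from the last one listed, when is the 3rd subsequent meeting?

2017-01-20

The gap pattern 3, 1, 3, 3, 1 repeats every 3 events.
These are the Mondays, Thursdays and Fridays of each week.
Next Monday: 2017-01-16.
The following Thursday is 2017-01-19.
Next Friday: 2017-01-20.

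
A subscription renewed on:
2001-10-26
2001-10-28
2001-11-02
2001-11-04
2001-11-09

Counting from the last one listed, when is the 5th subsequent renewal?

Gaps: 2, 5, 2, 5 days — not constant, but cyclic with period 2.
The events fall on every Friday and Sunday.
Next Sunday: 2001-11-11.
The following Friday is 2001-11-16.
The following Sunday is 2001-11-18.
The following Friday is 2001-11-23.
Next Sunday: 2001-11-25.

2001-11-25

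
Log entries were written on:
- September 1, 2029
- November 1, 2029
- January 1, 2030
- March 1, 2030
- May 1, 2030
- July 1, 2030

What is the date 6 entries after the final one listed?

Gaps: 61, 61, 59, 61, 61 days — not constant. Every event is on the 1st of the month.
Pattern: the 1st of every 2 months.
September 2030: September 1, 2030.
November 2030: November 1, 2030.
Next: January 2031 → January 1, 2031.
Next: March 2031 → March 1, 2031.
May 2031: May 1, 2031.
July 2031: July 1, 2031.

July 1, 2031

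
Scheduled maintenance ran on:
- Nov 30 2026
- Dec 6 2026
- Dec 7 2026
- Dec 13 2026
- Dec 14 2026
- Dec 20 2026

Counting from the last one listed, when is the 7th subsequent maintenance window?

The gap pattern 6, 1, 6, 1, 6 repeats every 2 events.
These are the Mondays and Sundays of each week.
The following Monday is Dec 21 2026.
The following Sunday is Dec 27 2026.
Next Monday: Dec 28 2026.
The following Sunday is Jan 3 2027.
The following Monday is Jan 4 2027.
The following Sunday is Jan 10 2027.
The following Monday is Jan 11 2027.

Jan 11 2027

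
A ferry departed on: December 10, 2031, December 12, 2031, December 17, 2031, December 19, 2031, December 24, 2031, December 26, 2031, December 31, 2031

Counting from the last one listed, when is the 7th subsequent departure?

January 23, 2032

Every event lands on a Wednesday or Friday (gaps cycle 2, 5, 2, 5, 2, 5).
So the schedule is: every Wednesday and Friday.
Next Friday: January 2, 2032.
Next Wednesday: January 7, 2032.
The following Friday is January 9, 2032.
Next Wednesday: January 14, 2032.
The following Friday is January 16, 2032.
Next Wednesday: January 21, 2032.
The following Friday is January 23, 2032.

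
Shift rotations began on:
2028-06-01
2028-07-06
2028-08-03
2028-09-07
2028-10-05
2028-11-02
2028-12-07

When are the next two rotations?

These are Thursdays at 28- or 35-day spacing (35, 28, 35, 28, 28, 35).
The pattern: 1st Thursday of the month.
January 2029 — 1st Thursday is 2029-01-04.
1st Thursday of February 2029: 2029-02-01.

2029-01-04, 2029-02-01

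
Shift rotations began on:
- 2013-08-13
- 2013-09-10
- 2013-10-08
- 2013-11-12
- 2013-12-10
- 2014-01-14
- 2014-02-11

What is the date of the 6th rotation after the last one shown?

2014-08-12

All dates are Tuesdays, 28, 28, 35, 28, 35, 28 days apart.
Specifically, the 2nd Tuesday of each month.
2nd Tuesday of March 2014: 2014-03-11.
2nd Tuesday of April 2014: 2014-04-08.
May 2014 — 2nd Tuesday is 2014-05-13.
2nd Tuesday of June 2014: 2014-06-10.
2nd Tuesday of July 2014: 2014-07-08.
August 2014 — 2nd Tuesday is 2014-08-12.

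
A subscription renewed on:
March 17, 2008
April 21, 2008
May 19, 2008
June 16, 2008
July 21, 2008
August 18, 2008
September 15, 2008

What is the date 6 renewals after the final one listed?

March 16, 2009

All dates are Mondays, 35, 28, 28, 35, 28, 28 days apart.
Specifically, the 3rd Monday of each month.
3rd Monday of October 2008: October 20, 2008.
3rd Monday of November 2008: November 17, 2008.
December 2008 — 3rd Monday is December 15, 2008.
January 2009 — 3rd Monday is January 19, 2009.
3rd Monday of February 2009: February 16, 2009.
3rd Monday of March 2009: March 16, 2009.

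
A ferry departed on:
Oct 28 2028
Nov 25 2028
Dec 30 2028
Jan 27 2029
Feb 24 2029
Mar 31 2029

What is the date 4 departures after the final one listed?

Every date is a Saturday; gaps 28, 35, 28, 28, 35 days.
Each is the last Saturday of its month (at least one falls on the 29th or later, ruling out '4th Saturday').
Last Saturday of April 2029: Apr 28 2029.
May 2029 ends with Saturday May 26 2029.
Last Saturday of June 2029: Jun 30 2029.
July 2029 ends with Saturday Jul 28 2029.

Jul 28 2029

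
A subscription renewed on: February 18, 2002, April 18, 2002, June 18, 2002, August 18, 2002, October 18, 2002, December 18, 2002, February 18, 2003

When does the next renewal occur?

The day-of-month is always 18 (59, 61, 61, 61, 61, 62 days between events).
So this recurs on the 18th of every 2 months.
April 2003: April 18, 2003.

April 18, 2003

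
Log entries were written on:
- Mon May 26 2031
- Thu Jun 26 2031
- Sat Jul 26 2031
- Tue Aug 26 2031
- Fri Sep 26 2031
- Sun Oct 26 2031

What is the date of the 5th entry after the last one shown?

The day-of-month is always 26 (31, 30, 31, 31, 30 days between events).
So this recurs on the 26th of each month.
Next: November 2031 → Wed Nov 26 2031.
Next: December 2031 → Fri Dec 26 2031.
January 2032: Mon Jan 26 2032.
Next: February 2032 → Thu Feb 26 2032.
March 2032: Fri Mar 26 2032.

Fri Mar 26 2032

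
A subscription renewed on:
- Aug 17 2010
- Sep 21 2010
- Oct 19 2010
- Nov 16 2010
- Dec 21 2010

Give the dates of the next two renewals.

Jan 18 2011, Feb 15 2011

All dates are Tuesdays, 35, 28, 28, 35 days apart.
Specifically, the 3rd Tuesday of each month.
January 2011 — 3rd Tuesday is Jan 18 2011.
3rd Tuesday of February 2011: Feb 15 2011.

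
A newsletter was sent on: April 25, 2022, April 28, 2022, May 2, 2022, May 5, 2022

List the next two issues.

Every event lands on a Monday or Thursday (gaps cycle 3, 4, 3).
So the schedule is: every Monday and Thursday.
Next Monday: May 9, 2022.
The following Thursday is May 12, 2022.

May 9, 2022; May 12, 2022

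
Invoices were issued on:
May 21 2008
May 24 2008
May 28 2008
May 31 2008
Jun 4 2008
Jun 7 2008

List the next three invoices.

Every event lands on a Wednesday or Saturday (gaps cycle 3, 4, 3, 4, 3).
So the schedule is: every Wednesday and Saturday.
The following Wednesday is Jun 11 2008.
Next Saturday: Jun 14 2008.
The following Wednesday is Jun 18 2008.

Jun 11 2008, Jun 14 2008, Jun 18 2008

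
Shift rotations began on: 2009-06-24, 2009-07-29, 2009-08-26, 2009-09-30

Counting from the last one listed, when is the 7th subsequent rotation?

All Wednesdays; the gaps (35, 28, 35) vary with month length.
This is the last Wednesday of each month.
October 2009 ends with Wednesday 2009-10-28.
Last Wednesday of November 2009: 2009-11-25.
December 2009 ends with Wednesday 2009-12-30.
January 2010 ends with Wednesday 2010-01-27.
Last Wednesday of February 2010: 2010-02-24.
March 2010 ends with Wednesday 2010-03-31.
Last Wednesday of April 2010: 2010-04-28.

2010-04-28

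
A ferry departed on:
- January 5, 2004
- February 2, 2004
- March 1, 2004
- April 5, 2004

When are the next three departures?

May 3, 2004; June 7, 2004; July 5, 2004

Gaps: 28, 28, 35 days — a mix of 28 and 35. Every date is a Monday.
Each is the 1st Monday of its month.
1st Monday of May 2004: May 3, 2004.
June 2004 — 1st Monday is June 7, 2004.
1st Monday of July 2004: July 5, 2004.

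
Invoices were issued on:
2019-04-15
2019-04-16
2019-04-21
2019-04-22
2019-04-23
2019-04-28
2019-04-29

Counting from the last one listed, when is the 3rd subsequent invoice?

The gap pattern 1, 5, 1, 1, 5, 1 repeats every 3 events.
These are the Mondays, Tuesdays and Sundays of each week.
Next Tuesday: 2019-04-30.
The following Sunday is 2019-05-05.
Next Monday: 2019-05-06.

2019-05-06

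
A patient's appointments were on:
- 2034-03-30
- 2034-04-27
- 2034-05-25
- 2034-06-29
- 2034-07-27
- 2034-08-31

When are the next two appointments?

2034-09-28, 2034-10-26

Every date is a Thursday; gaps 28, 28, 35, 28, 35 days.
Each is the last Thursday of its month (at least one falls on the 29th or later, ruling out '4th Thursday').
September 2034 ends with Thursday 2034-09-28.
October 2034 ends with Thursday 2034-10-26.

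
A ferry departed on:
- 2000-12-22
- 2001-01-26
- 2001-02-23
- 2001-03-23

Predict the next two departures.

All dates are Fridays, 35, 28, 28 days apart.
Specifically, the 4th Friday of each month.
4th Friday of April 2001: 2001-04-27.
4th Friday of May 2001: 2001-05-25.

2001-04-27, 2001-05-25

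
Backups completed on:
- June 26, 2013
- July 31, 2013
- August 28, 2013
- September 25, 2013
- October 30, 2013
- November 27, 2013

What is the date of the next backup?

These are Wednesdays with 35, 28, 28, 35, 28-day gaps.
Each is the final Wednesday of its month — July 31, 2013 is past the 28th, so '4th Wednesday' doesn't fit.
December 2013 ends with Wednesday December 25, 2013.

December 25, 2013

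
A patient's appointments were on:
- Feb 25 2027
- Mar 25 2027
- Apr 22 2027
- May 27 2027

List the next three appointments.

All dates are Thursdays, 28, 28, 35 days apart.
Specifically, the 4th Thursday of each month.
June 2027 — 4th Thursday is Jun 24 2027.
July 2027 — 4th Thursday is Jul 22 2027.
4th Thursday of August 2027: Aug 26 2027.

Jun 24 2027, Jul 22 2027, Aug 26 2027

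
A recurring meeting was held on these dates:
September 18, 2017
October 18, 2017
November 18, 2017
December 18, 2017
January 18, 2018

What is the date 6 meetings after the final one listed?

July 18, 2018

The day-of-month is always 18 (30, 31, 30, 31 days between events).
So this recurs on the 18th of each month.
Next: February 2018 → February 18, 2018.
March 2018: March 18, 2018.
Next: April 2018 → April 18, 2018.
Next: May 2018 → May 18, 2018.
June 2018: June 18, 2018.
Next: July 2018 → July 18, 2018.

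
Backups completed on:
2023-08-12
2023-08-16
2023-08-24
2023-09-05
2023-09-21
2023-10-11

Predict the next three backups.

2023-11-04, 2023-12-02, 2024-01-03

The spacing grows by 4 each time: 4, 8, 12, 16, 20 days.
Next gap: 24 days. 2023-10-11 + 24 days = 2023-11-04.
Next gap: 28 days. 2023-11-04 + 28 days = 2023-12-02.
Next gap: 32 days. 2023-12-02 + 32 days = 2024-01-03.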